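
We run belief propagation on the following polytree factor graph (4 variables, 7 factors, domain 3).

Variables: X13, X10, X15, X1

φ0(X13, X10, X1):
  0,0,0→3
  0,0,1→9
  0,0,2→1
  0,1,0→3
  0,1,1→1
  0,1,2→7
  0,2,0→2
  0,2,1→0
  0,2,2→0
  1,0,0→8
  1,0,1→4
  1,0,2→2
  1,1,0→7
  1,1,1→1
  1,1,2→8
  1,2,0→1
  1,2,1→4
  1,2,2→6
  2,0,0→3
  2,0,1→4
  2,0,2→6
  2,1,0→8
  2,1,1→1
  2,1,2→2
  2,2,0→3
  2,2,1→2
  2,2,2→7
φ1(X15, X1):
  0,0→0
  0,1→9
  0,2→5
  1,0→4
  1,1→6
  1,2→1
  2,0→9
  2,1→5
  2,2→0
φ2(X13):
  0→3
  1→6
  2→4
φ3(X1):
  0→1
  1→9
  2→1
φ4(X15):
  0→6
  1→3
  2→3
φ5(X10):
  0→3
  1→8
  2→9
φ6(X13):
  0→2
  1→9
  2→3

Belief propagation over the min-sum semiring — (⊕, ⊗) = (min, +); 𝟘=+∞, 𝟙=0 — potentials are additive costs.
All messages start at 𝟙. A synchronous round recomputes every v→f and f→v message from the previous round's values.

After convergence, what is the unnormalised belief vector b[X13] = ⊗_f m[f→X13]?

init: all messages = 𝟙 over 3 values
r1 m[φ0→X13] = [0, 1, 1]
r1 m[φ0→X10] = [1, 1, 0]
r1 m[φ0→X1] = [1, 0, 0]
r1 m[φ1→X15] = [0, 1, 0]
r1 m[φ1→X1] = [0, 5, 0]
r1 m[φ2→X13] = [3, 6, 4]
r1 m[φ3→X1] = [1, 9, 1]
r1 m[φ4→X15] = [6, 3, 3]
r1 m[φ5→X10] = [3, 8, 9]
r1 m[φ6→X13] = [2, 9, 3]
r1 m[X13→φ0] = [0, 0, 0]
r1 m[X13→φ2] = [0, 0, 0]
r1 m[X13→φ6] = [0, 0, 0]
r1 m[X10→φ0] = [0, 0, 0]
r1 m[X10→φ5] = [0, 0, 0]
r1 m[X15→φ1] = [0, 0, 0]
r1 m[X15→φ4] = [0, 0, 0]
r1 m[X1→φ0] = [0, 0, 0]
r1 m[X1→φ1] = [0, 0, 0]
r1 m[X1→φ3] = [0, 0, 0]
r2 m[φ0→X13] = [0, 1, 1]
r2 m[φ0→X10] = [1, 1, 0]
r2 m[φ0→X1] = [1, 0, 0]
r2 m[φ1→X15] = [0, 1, 0]
r2 m[φ1→X1] = [0, 5, 0]
r2 m[φ2→X13] = [3, 6, 4]
r2 m[φ3→X1] = [1, 9, 1]
r2 m[φ4→X15] = [6, 3, 3]
r2 m[φ5→X10] = [3, 8, 9]
r2 m[φ6→X13] = [2, 9, 3]
r2 m[X13→φ0] = [5, 15, 7]
r2 m[X13→φ2] = [2, 10, 4]
r2 m[X13→φ6] = [3, 7, 5]
r2 m[X10→φ0] = [3, 8, 9]
r2 m[X10→φ5] = [1, 1, 0]
r2 m[X15→φ1] = [6, 3, 3]
r2 m[X15→φ4] = [0, 1, 0]
r2 m[X1→φ0] = [1, 14, 1]
r2 m[X1→φ1] = [2, 9, 1]
r2 m[X1→φ3] = [1, 5, 0]
r3 m[φ0→X13] = [5, 6, 7]
r3 m[φ0→X10] = [7, 9, 6]
r3 m[φ0→X1] = [11, 14, 9]
r3 m[φ1→X15] = [2, 2, 1]
r3 m[φ1→X1] = [6, 8, 3]
r3 m[φ2→X13] = [3, 6, 4]
r3 m[φ3→X1] = [1, 9, 1]
r3 m[φ4→X15] = [6, 3, 3]
r3 m[φ5→X10] = [3, 8, 9]
r3 m[φ6→X13] = [2, 9, 3]
r3 m[X13→φ0] = [5, 15, 7]
r3 m[X13→φ2] = [2, 10, 4]
r3 m[X13→φ6] = [3, 7, 5]
r3 m[X10→φ0] = [3, 8, 9]
r3 m[X10→φ5] = [1, 1, 0]
r3 m[X15→φ1] = [6, 3, 3]
r3 m[X15→φ4] = [0, 1, 0]
r3 m[X1→φ0] = [1, 14, 1]
r3 m[X1→φ1] = [2, 9, 1]
r3 m[X1→φ3] = [1, 5, 0]
r4 m[φ0→X13] = [5, 6, 7]
r4 m[φ0→X10] = [7, 9, 6]
r4 m[φ0→X1] = [11, 14, 9]
r4 m[φ1→X15] = [2, 2, 1]
r4 m[φ1→X1] = [6, 8, 3]
r4 m[φ2→X13] = [3, 6, 4]
r4 m[φ3→X1] = [1, 9, 1]
r4 m[φ4→X15] = [6, 3, 3]
r4 m[φ5→X10] = [3, 8, 9]
r4 m[φ6→X13] = [2, 9, 3]
r4 m[X13→φ0] = [5, 15, 7]
r4 m[X13→φ2] = [7, 15, 10]
r4 m[X13→φ6] = [8, 12, 11]
r4 m[X10→φ0] = [3, 8, 9]
r4 m[X10→φ5] = [7, 9, 6]
r4 m[X15→φ1] = [6, 3, 3]
r4 m[X15→φ4] = [2, 2, 1]
r4 m[X1→φ0] = [7, 17, 4]
r4 m[X1→φ1] = [12, 23, 10]
r4 m[X1→φ3] = [17, 22, 12]
r5 m[φ0→X13] = [8, 9, 13]
r5 m[φ0→X10] = [10, 13, 9]
r5 m[φ0→X1] = [11, 14, 9]
r5 m[φ1→X15] = [12, 11, 10]
r5 m[φ1→X1] = [6, 8, 3]
r5 m[φ2→X13] = [3, 6, 4]
r5 m[φ3→X1] = [1, 9, 1]
r5 m[φ4→X15] = [6, 3, 3]
r5 m[φ5→X10] = [3, 8, 9]
r5 m[φ6→X13] = [2, 9, 3]
r5 m[X13→φ0] = [5, 15, 7]
r5 m[X13→φ2] = [7, 15, 10]
r5 m[X13→φ6] = [8, 12, 11]
r5 m[X10→φ0] = [3, 8, 9]
r5 m[X10→φ5] = [7, 9, 6]
r5 m[X15→φ1] = [6, 3, 3]
r5 m[X15→φ4] = [2, 2, 1]
r5 m[X1→φ0] = [7, 17, 4]
r5 m[X1→φ1] = [12, 23, 10]
r5 m[X1→φ3] = [17, 22, 12]
r6 m[φ0→X13] = [8, 9, 13]
r6 m[φ0→X10] = [10, 13, 9]
r6 m[φ0→X1] = [11, 14, 9]
r6 m[φ1→X15] = [12, 11, 10]
r6 m[φ1→X1] = [6, 8, 3]
r6 m[φ2→X13] = [3, 6, 4]
r6 m[φ3→X1] = [1, 9, 1]
r6 m[φ4→X15] = [6, 3, 3]
r6 m[φ5→X10] = [3, 8, 9]
r6 m[φ6→X13] = [2, 9, 3]
r6 m[X13→φ0] = [5, 15, 7]
r6 m[X13→φ2] = [10, 18, 16]
r6 m[X13→φ6] = [11, 15, 17]
r6 m[X10→φ0] = [3, 8, 9]
r6 m[X10→φ5] = [10, 13, 9]
r6 m[X15→φ1] = [6, 3, 3]
r6 m[X15→φ4] = [12, 11, 10]
r6 m[X1→φ0] = [7, 17, 4]
r6 m[X1→φ1] = [12, 23, 10]
r6 m[X1→φ3] = [17, 22, 12]
r7 m[φ0→X13] = [8, 9, 13]
r7 m[φ0→X10] = [10, 13, 9]
r7 m[φ0→X1] = [11, 14, 9]
r7 m[φ1→X15] = [12, 11, 10]
r7 m[φ1→X1] = [6, 8, 3]
r7 m[φ2→X13] = [3, 6, 4]
r7 m[φ3→X1] = [1, 9, 1]
r7 m[φ4→X15] = [6, 3, 3]
r7 m[φ5→X10] = [3, 8, 9]
r7 m[φ6→X13] = [2, 9, 3]
r7 m[X13→φ0] = [5, 15, 7]
r7 m[X13→φ2] = [10, 18, 16]
r7 m[X13→φ6] = [11, 15, 17]
r7 m[X10→φ0] = [3, 8, 9]
r7 m[X10→φ5] = [10, 13, 9]
r7 m[X15→φ1] = [6, 3, 3]
r7 m[X15→φ4] = [12, 11, 10]
r7 m[X1→φ0] = [7, 17, 4]
r7 m[X1→φ1] = [12, 23, 10]
r7 m[X1→φ3] = [17, 22, 12]
fixed point reached at round 7
b[X13] = ⊗ incoming = [13, 24, 20]

b[X13] = [13, 24, 20]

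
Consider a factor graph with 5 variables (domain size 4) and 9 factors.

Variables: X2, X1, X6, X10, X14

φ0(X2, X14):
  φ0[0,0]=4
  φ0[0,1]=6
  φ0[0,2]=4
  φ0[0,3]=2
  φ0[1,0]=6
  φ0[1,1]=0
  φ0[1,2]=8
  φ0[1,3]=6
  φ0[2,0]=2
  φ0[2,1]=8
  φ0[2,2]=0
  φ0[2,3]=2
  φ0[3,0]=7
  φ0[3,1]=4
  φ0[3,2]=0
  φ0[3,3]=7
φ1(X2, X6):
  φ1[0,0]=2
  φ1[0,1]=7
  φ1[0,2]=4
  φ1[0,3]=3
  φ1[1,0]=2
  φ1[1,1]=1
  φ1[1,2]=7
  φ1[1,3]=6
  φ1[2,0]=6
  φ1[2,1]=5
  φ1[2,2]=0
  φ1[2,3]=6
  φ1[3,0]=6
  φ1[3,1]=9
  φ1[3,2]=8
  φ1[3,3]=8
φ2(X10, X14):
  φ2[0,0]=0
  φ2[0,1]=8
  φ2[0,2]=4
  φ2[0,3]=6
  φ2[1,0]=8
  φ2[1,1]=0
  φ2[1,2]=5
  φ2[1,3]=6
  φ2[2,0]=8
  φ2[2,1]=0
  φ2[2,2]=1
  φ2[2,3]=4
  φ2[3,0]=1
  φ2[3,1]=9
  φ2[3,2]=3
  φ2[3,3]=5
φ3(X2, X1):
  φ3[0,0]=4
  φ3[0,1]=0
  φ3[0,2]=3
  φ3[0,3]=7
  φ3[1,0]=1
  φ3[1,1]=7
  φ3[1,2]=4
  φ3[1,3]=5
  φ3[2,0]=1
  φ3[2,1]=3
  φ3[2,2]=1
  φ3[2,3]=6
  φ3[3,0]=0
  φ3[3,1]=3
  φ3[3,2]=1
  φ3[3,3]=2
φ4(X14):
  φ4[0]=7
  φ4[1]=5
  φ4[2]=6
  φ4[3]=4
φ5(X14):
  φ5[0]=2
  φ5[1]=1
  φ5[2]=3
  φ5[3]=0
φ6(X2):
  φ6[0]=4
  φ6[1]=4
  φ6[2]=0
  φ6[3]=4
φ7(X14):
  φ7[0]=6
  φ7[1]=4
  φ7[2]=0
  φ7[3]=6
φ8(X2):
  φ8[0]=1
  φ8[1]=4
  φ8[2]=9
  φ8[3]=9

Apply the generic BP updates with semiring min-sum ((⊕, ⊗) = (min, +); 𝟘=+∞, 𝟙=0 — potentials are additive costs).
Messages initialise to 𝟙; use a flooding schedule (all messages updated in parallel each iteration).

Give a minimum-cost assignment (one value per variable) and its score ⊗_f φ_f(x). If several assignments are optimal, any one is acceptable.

init: all messages = 𝟙 over 4 values
r1 m[φ0→X2] = [2, 0, 0, 0]
r1 m[φ0→X14] = [2, 0, 0, 2]
r1 m[φ1→X2] = [2, 1, 0, 6]
r1 m[φ1→X6] = [2, 1, 0, 3]
r1 m[φ2→X10] = [0, 0, 0, 1]
r1 m[φ2→X14] = [0, 0, 1, 4]
r1 m[φ3→X2] = [0, 1, 1, 0]
r1 m[φ3→X1] = [0, 0, 1, 2]
r1 m[φ4→X14] = [7, 5, 6, 4]
r1 m[φ5→X14] = [2, 1, 3, 0]
r1 m[φ6→X2] = [4, 4, 0, 4]
r1 m[φ7→X14] = [6, 4, 0, 6]
r1 m[φ8→X2] = [1, 4, 9, 9]
r1 m[X2→φ0] = [0, 0, 0, 0]
r1 m[X2→φ1] = [0, 0, 0, 0]
r1 m[X2→φ3] = [0, 0, 0, 0]
r1 m[X2→φ6] = [0, 0, 0, 0]
r1 m[X2→φ8] = [0, 0, 0, 0]
r1 m[X1→φ3] = [0, 0, 0, 0]
r1 m[X6→φ1] = [0, 0, 0, 0]
r1 m[X10→φ2] = [0, 0, 0, 0]
r1 m[X14→φ0] = [0, 0, 0, 0]
r1 m[X14→φ2] = [0, 0, 0, 0]
r1 m[X14→φ4] = [0, 0, 0, 0]
r1 m[X14→φ5] = [0, 0, 0, 0]
r1 m[X14→φ7] = [0, 0, 0, 0]
r2 m[φ0→X2] = [2, 0, 0, 0]
r2 m[φ0→X14] = [2, 0, 0, 2]
r2 m[φ1→X2] = [2, 1, 0, 6]
r2 m[φ1→X6] = [2, 1, 0, 3]
r2 m[φ2→X10] = [0, 0, 0, 1]
r2 m[φ2→X14] = [0, 0, 1, 4]
r2 m[φ3→X2] = [0, 1, 1, 0]
r2 m[φ3→X1] = [0, 0, 1, 2]
r2 m[φ4→X14] = [7, 5, 6, 4]
r2 m[φ5→X14] = [2, 1, 3, 0]
r2 m[φ6→X2] = [4, 4, 0, 4]
r2 m[φ7→X14] = [6, 4, 0, 6]
r2 m[φ8→X2] = [1, 4, 9, 9]
r2 m[X2→φ0] = [7, 10, 10, 19]
r2 m[X2→φ1] = [7, 9, 10, 13]
r2 m[X2→φ3] = [9, 9, 9, 19]
r2 m[X2→φ6] = [5, 6, 10, 15]
r2 m[X2→φ8] = [8, 6, 1, 10]
r2 m[X1→φ3] = [0, 0, 0, 0]
r2 m[X6→φ1] = [0, 0, 0, 0]
r2 m[X10→φ2] = [0, 0, 0, 0]
r2 m[X14→φ0] = [15, 10, 10, 14]
r2 m[X14→φ2] = [17, 10, 9, 12]
r2 m[X14→φ4] = [10, 5, 4, 12]
r2 m[X14→φ5] = [15, 9, 7, 16]
r2 m[X14→φ7] = [11, 6, 10, 10]
r3 m[φ0→X2] = [14, 10, 10, 10]
r3 m[φ0→X14] = [11, 10, 10, 9]
r3 m[φ1→X2] = [2, 1, 0, 6]
r3 m[φ1→X6] = [9, 10, 10, 10]
r3 m[φ2→X10] = [13, 10, 10, 12]
r3 m[φ2→X14] = [0, 0, 1, 4]
r3 m[φ3→X2] = [0, 1, 1, 0]
r3 m[φ3→X1] = [10, 9, 10, 14]
r3 m[φ4→X14] = [7, 5, 6, 4]
r3 m[φ5→X14] = [2, 1, 3, 0]
r3 m[φ6→X2] = [4, 4, 0, 4]
r3 m[φ7→X14] = [6, 4, 0, 6]
r3 m[φ8→X2] = [1, 4, 9, 9]
r3 m[X2→φ0] = [7, 10, 10, 19]
r3 m[X2→φ1] = [7, 9, 10, 13]
r3 m[X2→φ3] = [9, 9, 9, 19]
r3 m[X2→φ6] = [5, 6, 10, 15]
r3 m[X2→φ8] = [8, 6, 1, 10]
r3 m[X1→φ3] = [0, 0, 0, 0]
r3 m[X6→φ1] = [0, 0, 0, 0]
r3 m[X10→φ2] = [0, 0, 0, 0]
r3 m[X14→φ0] = [15, 10, 10, 14]
r3 m[X14→φ2] = [17, 10, 9, 12]
r3 m[X14→φ4] = [10, 5, 4, 12]
r3 m[X14→φ5] = [15, 9, 7, 16]
r3 m[X14→φ7] = [11, 6, 10, 10]
r4 m[φ0→X2] = [14, 10, 10, 10]
r4 m[φ0→X14] = [11, 10, 10, 9]
r4 m[φ1→X2] = [2, 1, 0, 6]
r4 m[φ1→X6] = [9, 10, 10, 10]
r4 m[φ2→X10] = [13, 10, 10, 12]
r4 m[φ2→X14] = [0, 0, 1, 4]
r4 m[φ3→X2] = [0, 1, 1, 0]
r4 m[φ3→X1] = [10, 9, 10, 14]
r4 m[φ4→X14] = [7, 5, 6, 4]
r4 m[φ5→X14] = [2, 1, 3, 0]
r4 m[φ6→X2] = [4, 4, 0, 4]
r4 m[φ7→X14] = [6, 4, 0, 6]
r4 m[φ8→X2] = [1, 4, 9, 9]
r4 m[X2→φ0] = [7, 10, 10, 19]
r4 m[X2→φ1] = [19, 19, 20, 23]
r4 m[X2→φ3] = [21, 19, 19, 29]
r4 m[X2→φ6] = [17, 16, 20, 25]
r4 m[X2→φ8] = [20, 16, 11, 20]
r4 m[X1→φ3] = [0, 0, 0, 0]
r4 m[X6→φ1] = [0, 0, 0, 0]
r4 m[X10→φ2] = [0, 0, 0, 0]
r4 m[X14→φ0] = [15, 10, 10, 14]
r4 m[X14→φ2] = [26, 20, 19, 19]
r4 m[X14→φ4] = [19, 15, 14, 19]
r4 m[X14→φ5] = [24, 19, 17, 23]
r4 m[X14→φ7] = [20, 16, 20, 17]
r5 m[φ0→X2] = [14, 10, 10, 10]
r5 m[φ0→X14] = [11, 10, 10, 9]
r5 m[φ1→X2] = [2, 1, 0, 6]
r5 m[φ1→X6] = [21, 20, 20, 22]
r5 m[φ2→X10] = [23, 20, 20, 22]
r5 m[φ2→X14] = [0, 0, 1, 4]
r5 m[φ3→X2] = [0, 1, 1, 0]
r5 m[φ3→X1] = [20, 21, 20, 24]
r5 m[φ4→X14] = [7, 5, 6, 4]
r5 m[φ5→X14] = [2, 1, 3, 0]
r5 m[φ6→X2] = [4, 4, 0, 4]
r5 m[φ7→X14] = [6, 4, 0, 6]
r5 m[φ8→X2] = [1, 4, 9, 9]
r5 m[X2→φ0] = [7, 10, 10, 19]
r5 m[X2→φ1] = [19, 19, 20, 23]
r5 m[X2→φ3] = [21, 19, 19, 29]
r5 m[X2→φ6] = [17, 16, 20, 25]
r5 m[X2→φ8] = [20, 16, 11, 20]
r5 m[X1→φ3] = [0, 0, 0, 0]
r5 m[X6→φ1] = [0, 0, 0, 0]
r5 m[X10→φ2] = [0, 0, 0, 0]
r5 m[X14→φ0] = [15, 10, 10, 14]
r5 m[X14→φ2] = [26, 20, 19, 19]
r5 m[X14→φ4] = [19, 15, 14, 19]
r5 m[X14→φ5] = [24, 19, 17, 23]
r5 m[X14→φ7] = [20, 16, 20, 17]
r6 m[φ0→X2] = [14, 10, 10, 10]
r6 m[φ0→X14] = [11, 10, 10, 9]
r6 m[φ1→X2] = [2, 1, 0, 6]
r6 m[φ1→X6] = [21, 20, 20, 22]
r6 m[φ2→X10] = [23, 20, 20, 22]
r6 m[φ2→X14] = [0, 0, 1, 4]
r6 m[φ3→X2] = [0, 1, 1, 0]
r6 m[φ3→X1] = [20, 21, 20, 24]
r6 m[φ4→X14] = [7, 5, 6, 4]
r6 m[φ5→X14] = [2, 1, 3, 0]
r6 m[φ6→X2] = [4, 4, 0, 4]
r6 m[φ7→X14] = [6, 4, 0, 6]
r6 m[φ8→X2] = [1, 4, 9, 9]
r6 m[X2→φ0] = [7, 10, 10, 19]
r6 m[X2→φ1] = [19, 19, 20, 23]
r6 m[X2→φ3] = [21, 19, 19, 29]
r6 m[X2→φ6] = [17, 16, 20, 25]
r6 m[X2→φ8] = [20, 16, 11, 20]
r6 m[X1→φ3] = [0, 0, 0, 0]
r6 m[X6→φ1] = [0, 0, 0, 0]
r6 m[X10→φ2] = [0, 0, 0, 0]
r6 m[X14→φ0] = [15, 10, 10, 14]
r6 m[X14→φ2] = [26, 20, 19, 19]
r6 m[X14→φ4] = [19, 15, 14, 19]
r6 m[X14→φ5] = [24, 19, 17, 23]
r6 m[X14→φ7] = [20, 16, 20, 17]
fixed point reached at round 6
traceback from X2: (X2=1, X1=0, X6=1, X10=1, X14=1), score=20

assignment: (X2=1, X1=0, X6=1, X10=1, X14=1); score = 20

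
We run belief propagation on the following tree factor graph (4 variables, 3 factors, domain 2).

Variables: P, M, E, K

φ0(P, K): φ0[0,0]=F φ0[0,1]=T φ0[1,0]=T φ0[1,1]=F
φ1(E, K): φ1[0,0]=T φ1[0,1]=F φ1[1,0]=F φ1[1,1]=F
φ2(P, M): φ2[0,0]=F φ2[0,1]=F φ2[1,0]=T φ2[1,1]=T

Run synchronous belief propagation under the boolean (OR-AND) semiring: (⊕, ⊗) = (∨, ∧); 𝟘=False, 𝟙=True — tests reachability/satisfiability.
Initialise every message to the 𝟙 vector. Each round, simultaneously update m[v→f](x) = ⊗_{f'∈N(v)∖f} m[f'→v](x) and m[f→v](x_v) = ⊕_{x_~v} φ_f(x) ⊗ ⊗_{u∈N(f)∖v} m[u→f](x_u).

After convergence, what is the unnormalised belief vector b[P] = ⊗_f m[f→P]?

b[P] = [F, T]

init: all messages = 𝟙 over 2 values
r1 m[φ0→P] = [T, T]
r1 m[φ0→K] = [T, T]
r1 m[φ1→E] = [T, F]
r1 m[φ1→K] = [T, F]
r1 m[φ2→P] = [F, T]
r1 m[φ2→M] = [T, T]
r1 m[P→φ0] = [T, T]
r1 m[P→φ2] = [T, T]
r1 m[M→φ2] = [T, T]
r1 m[E→φ1] = [T, T]
r1 m[K→φ0] = [T, T]
r1 m[K→φ1] = [T, T]
r2 m[φ0→P] = [T, T]
r2 m[φ0→K] = [T, T]
r2 m[φ1→E] = [T, F]
r2 m[φ1→K] = [T, F]
r2 m[φ2→P] = [F, T]
r2 m[φ2→M] = [T, T]
r2 m[P→φ0] = [F, T]
r2 m[P→φ2] = [T, T]
r2 m[M→φ2] = [T, T]
r2 m[E→φ1] = [T, T]
r2 m[K→φ0] = [T, F]
r2 m[K→φ1] = [T, T]
r3 m[φ0→P] = [F, T]
r3 m[φ0→K] = [T, F]
r3 m[φ1→E] = [T, F]
r3 m[φ1→K] = [T, F]
r3 m[φ2→P] = [F, T]
r3 m[φ2→M] = [T, T]
r3 m[P→φ0] = [F, T]
r3 m[P→φ2] = [T, T]
r3 m[M→φ2] = [T, T]
r3 m[E→φ1] = [T, T]
r3 m[K→φ0] = [T, F]
r3 m[K→φ1] = [T, T]
r4 m[φ0→P] = [F, T]
r4 m[φ0→K] = [T, F]
r4 m[φ1→E] = [T, F]
r4 m[φ1→K] = [T, F]
r4 m[φ2→P] = [F, T]
r4 m[φ2→M] = [T, T]
r4 m[P→φ0] = [F, T]
r4 m[P→φ2] = [F, T]
r4 m[M→φ2] = [T, T]
r4 m[E→φ1] = [T, T]
r4 m[K→φ0] = [T, F]
r4 m[K→φ1] = [T, F]
r5 m[φ0→P] = [F, T]
r5 m[φ0→K] = [T, F]
r5 m[φ1→E] = [T, F]
r5 m[φ1→K] = [T, F]
r5 m[φ2→P] = [F, T]
r5 m[φ2→M] = [T, T]
r5 m[P→φ0] = [F, T]
r5 m[P→φ2] = [F, T]
r5 m[M→φ2] = [T, T]
r5 m[E→φ1] = [T, T]
r5 m[K→φ0] = [T, F]
r5 m[K→φ1] = [T, F]
fixed point reached at round 5
b[P] = ⊗ incoming = [F, T]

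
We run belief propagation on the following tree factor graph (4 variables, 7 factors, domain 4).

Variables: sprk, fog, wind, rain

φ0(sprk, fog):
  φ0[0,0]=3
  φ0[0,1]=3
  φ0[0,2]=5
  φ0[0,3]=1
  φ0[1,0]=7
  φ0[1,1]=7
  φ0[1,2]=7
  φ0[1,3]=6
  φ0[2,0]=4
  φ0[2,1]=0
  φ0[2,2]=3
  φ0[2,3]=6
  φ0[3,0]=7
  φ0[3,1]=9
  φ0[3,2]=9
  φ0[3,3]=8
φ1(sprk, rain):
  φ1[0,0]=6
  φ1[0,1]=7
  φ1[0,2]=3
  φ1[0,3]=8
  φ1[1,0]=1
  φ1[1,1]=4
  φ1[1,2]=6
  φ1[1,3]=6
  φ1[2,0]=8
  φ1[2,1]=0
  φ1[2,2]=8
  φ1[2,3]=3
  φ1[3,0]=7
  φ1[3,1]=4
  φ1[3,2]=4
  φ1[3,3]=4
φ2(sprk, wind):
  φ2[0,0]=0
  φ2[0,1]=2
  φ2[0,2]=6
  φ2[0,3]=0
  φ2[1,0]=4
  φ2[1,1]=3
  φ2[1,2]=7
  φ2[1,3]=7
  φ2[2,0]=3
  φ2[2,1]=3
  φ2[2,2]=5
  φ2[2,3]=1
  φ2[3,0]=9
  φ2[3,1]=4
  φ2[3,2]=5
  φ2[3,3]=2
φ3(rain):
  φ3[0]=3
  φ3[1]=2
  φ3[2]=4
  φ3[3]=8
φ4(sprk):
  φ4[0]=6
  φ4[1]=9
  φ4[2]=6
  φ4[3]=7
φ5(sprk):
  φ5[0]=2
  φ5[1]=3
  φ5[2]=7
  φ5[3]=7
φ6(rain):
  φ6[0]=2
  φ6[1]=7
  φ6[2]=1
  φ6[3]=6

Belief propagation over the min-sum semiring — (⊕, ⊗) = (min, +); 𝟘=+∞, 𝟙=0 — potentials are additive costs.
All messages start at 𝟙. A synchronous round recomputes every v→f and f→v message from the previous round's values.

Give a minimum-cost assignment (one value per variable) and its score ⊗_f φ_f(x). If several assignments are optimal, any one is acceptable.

assignment: (sprk=0, fog=3, wind=0, rain=2); score = 17

init: all messages = 𝟙 over 4 values
r1 m[φ0→sprk] = [1, 6, 0, 7]
r1 m[φ0→fog] = [3, 0, 3, 1]
r1 m[φ1→sprk] = [3, 1, 0, 4]
r1 m[φ1→rain] = [1, 0, 3, 3]
r1 m[φ2→sprk] = [0, 3, 1, 2]
r1 m[φ2→wind] = [0, 2, 5, 0]
r1 m[φ3→rain] = [3, 2, 4, 8]
r1 m[φ4→sprk] = [6, 9, 6, 7]
r1 m[φ5→sprk] = [2, 3, 7, 7]
r1 m[φ6→rain] = [2, 7, 1, 6]
r1 m[sprk→φ0] = [0, 0, 0, 0]
r1 m[sprk→φ1] = [0, 0, 0, 0]
r1 m[sprk→φ2] = [0, 0, 0, 0]
r1 m[sprk→φ4] = [0, 0, 0, 0]
r1 m[sprk→φ5] = [0, 0, 0, 0]
r1 m[fog→φ0] = [0, 0, 0, 0]
r1 m[wind→φ2] = [0, 0, 0, 0]
r1 m[rain→φ1] = [0, 0, 0, 0]
r1 m[rain→φ3] = [0, 0, 0, 0]
r1 m[rain→φ6] = [0, 0, 0, 0]
r2 m[φ0→sprk] = [1, 6, 0, 7]
r2 m[φ0→fog] = [3, 0, 3, 1]
r2 m[φ1→sprk] = [3, 1, 0, 4]
r2 m[φ1→rain] = [1, 0, 3, 3]
r2 m[φ2→sprk] = [0, 3, 1, 2]
r2 m[φ2→wind] = [0, 2, 5, 0]
r2 m[φ3→rain] = [3, 2, 4, 8]
r2 m[φ4→sprk] = [6, 9, 6, 7]
r2 m[φ5→sprk] = [2, 3, 7, 7]
r2 m[φ6→rain] = [2, 7, 1, 6]
r2 m[sprk→φ0] = [11, 16, 14, 20]
r2 m[sprk→φ1] = [9, 21, 14, 23]
r2 m[sprk→φ2] = [12, 19, 13, 25]
r2 m[sprk→φ4] = [6, 13, 8, 20]
r2 m[sprk→φ5] = [10, 19, 7, 20]
r2 m[fog→φ0] = [0, 0, 0, 0]
r2 m[wind→φ2] = [0, 0, 0, 0]
r2 m[rain→φ1] = [5, 9, 5, 14]
r2 m[rain→φ3] = [3, 7, 4, 9]
r2 m[rain→φ6] = [4, 2, 7, 11]
r3 m[φ0→sprk] = [1, 6, 0, 7]
r3 m[φ0→fog] = [14, 14, 16, 12]
r3 m[φ1→sprk] = [8, 6, 9, 9]
r3 m[φ1→rain] = [15, 14, 12, 17]
r3 m[φ2→sprk] = [0, 3, 1, 2]
r3 m[φ2→wind] = [12, 14, 18, 12]
r3 m[φ3→rain] = [3, 2, 4, 8]
r3 m[φ4→sprk] = [6, 9, 6, 7]
r3 m[φ5→sprk] = [2, 3, 7, 7]
r3 m[φ6→rain] = [2, 7, 1, 6]
r3 m[sprk→φ0] = [11, 16, 14, 20]
r3 m[sprk→φ1] = [9, 21, 14, 23]
r3 m[sprk→φ2] = [12, 19, 13, 25]
r3 m[sprk→φ4] = [6, 13, 8, 20]
r3 m[sprk→φ5] = [10, 19, 7, 20]
r3 m[fog→φ0] = [0, 0, 0, 0]
r3 m[wind→φ2] = [0, 0, 0, 0]
r3 m[rain→φ1] = [5, 9, 5, 14]
r3 m[rain→φ3] = [3, 7, 4, 9]
r3 m[rain→φ6] = [4, 2, 7, 11]
r4 m[φ0→sprk] = [1, 6, 0, 7]
r4 m[φ0→fog] = [14, 14, 16, 12]
r4 m[φ1→sprk] = [8, 6, 9, 9]
r4 m[φ1→rain] = [15, 14, 12, 17]
r4 m[φ2→sprk] = [0, 3, 1, 2]
r4 m[φ2→wind] = [12, 14, 18, 12]
r4 m[φ3→rain] = [3, 2, 4, 8]
r4 m[φ4→sprk] = [6, 9, 6, 7]
r4 m[φ5→sprk] = [2, 3, 7, 7]
r4 m[φ6→rain] = [2, 7, 1, 6]
r4 m[sprk→φ0] = [16, 21, 23, 25]
r4 m[sprk→φ1] = [9, 21, 14, 23]
r4 m[sprk→φ2] = [17, 24, 22, 30]
r4 m[sprk→φ4] = [11, 18, 17, 25]
r4 m[sprk→φ5] = [15, 24, 16, 25]
r4 m[fog→φ0] = [0, 0, 0, 0]
r4 m[wind→φ2] = [0, 0, 0, 0]
r4 m[rain→φ1] = [5, 9, 5, 14]
r4 m[rain→φ3] = [17, 21, 13, 23]
r4 m[rain→φ6] = [18, 16, 16, 25]
r5 m[φ0→sprk] = [1, 6, 0, 7]
r5 m[φ0→fog] = [19, 19, 21, 17]
r5 m[φ1→sprk] = [8, 6, 9, 9]
r5 m[φ1→rain] = [15, 14, 12, 17]
r5 m[φ2→sprk] = [0, 3, 1, 2]
r5 m[φ2→wind] = [17, 19, 23, 17]
r5 m[φ3→rain] = [3, 2, 4, 8]
r5 m[φ4→sprk] = [6, 9, 6, 7]
r5 m[φ5→sprk] = [2, 3, 7, 7]
r5 m[φ6→rain] = [2, 7, 1, 6]
r5 m[sprk→φ0] = [16, 21, 23, 25]
r5 m[sprk→φ1] = [9, 21, 14, 23]
r5 m[sprk→φ2] = [17, 24, 22, 30]
r5 m[sprk→φ4] = [11, 18, 17, 25]
r5 m[sprk→φ5] = [15, 24, 16, 25]
r5 m[fog→φ0] = [0, 0, 0, 0]
r5 m[wind→φ2] = [0, 0, 0, 0]
r5 m[rain→φ1] = [5, 9, 5, 14]
r5 m[rain→φ3] = [17, 21, 13, 23]
r5 m[rain→φ6] = [18, 16, 16, 25]
r6 m[φ0→sprk] = [1, 6, 0, 7]
r6 m[φ0→fog] = [19, 19, 21, 17]
r6 m[φ1→sprk] = [8, 6, 9, 9]
r6 m[φ1→rain] = [15, 14, 12, 17]
r6 m[φ2→sprk] = [0, 3, 1, 2]
r6 m[φ2→wind] = [17, 19, 23, 17]
r6 m[φ3→rain] = [3, 2, 4, 8]
r6 m[φ4→sprk] = [6, 9, 6, 7]
r6 m[φ5→sprk] = [2, 3, 7, 7]
r6 m[φ6→rain] = [2, 7, 1, 6]
r6 m[sprk→φ0] = [16, 21, 23, 25]
r6 m[sprk→φ1] = [9, 21, 14, 23]
r6 m[sprk→φ2] = [17, 24, 22, 30]
r6 m[sprk→φ4] = [11, 18, 17, 25]
r6 m[sprk→φ5] = [15, 24, 16, 25]
r6 m[fog→φ0] = [0, 0, 0, 0]
r6 m[wind→φ2] = [0, 0, 0, 0]
r6 m[rain→φ1] = [5, 9, 5, 14]
r6 m[rain→φ3] = [17, 21, 13, 23]
r6 m[rain→φ6] = [18, 16, 16, 25]
fixed point reached at round 6
traceback from sprk: (sprk=0, fog=3, wind=0, rain=2), score=17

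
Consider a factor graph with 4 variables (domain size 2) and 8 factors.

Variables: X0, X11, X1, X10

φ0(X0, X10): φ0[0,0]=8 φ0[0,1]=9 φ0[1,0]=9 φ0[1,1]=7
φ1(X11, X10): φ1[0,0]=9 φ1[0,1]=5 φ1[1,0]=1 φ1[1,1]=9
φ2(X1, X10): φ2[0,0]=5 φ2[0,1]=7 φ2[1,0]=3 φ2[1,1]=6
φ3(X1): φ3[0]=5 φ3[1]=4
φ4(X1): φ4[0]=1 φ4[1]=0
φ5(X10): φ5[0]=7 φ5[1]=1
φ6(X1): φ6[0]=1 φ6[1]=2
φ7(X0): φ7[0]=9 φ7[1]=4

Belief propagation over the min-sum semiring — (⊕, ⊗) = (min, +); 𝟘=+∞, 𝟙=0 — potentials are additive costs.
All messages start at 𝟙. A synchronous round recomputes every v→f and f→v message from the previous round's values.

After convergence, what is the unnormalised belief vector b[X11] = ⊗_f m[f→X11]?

init: all messages = 𝟙 over 2 values
r1 m[φ0→X0] = [8, 7]
r1 m[φ0→X10] = [8, 7]
r1 m[φ1→X11] = [5, 1]
r1 m[φ1→X10] = [1, 5]
r1 m[φ2→X1] = [5, 3]
r1 m[φ2→X10] = [3, 6]
r1 m[φ3→X1] = [5, 4]
r1 m[φ4→X1] = [1, 0]
r1 m[φ5→X10] = [7, 1]
r1 m[φ6→X1] = [1, 2]
r1 m[φ7→X0] = [9, 4]
r1 m[X0→φ0] = [0, 0]
r1 m[X0→φ7] = [0, 0]
r1 m[X11→φ1] = [0, 0]
r1 m[X1→φ2] = [0, 0]
r1 m[X1→φ3] = [0, 0]
r1 m[X1→φ4] = [0, 0]
r1 m[X1→φ6] = [0, 0]
r1 m[X10→φ0] = [0, 0]
r1 m[X10→φ1] = [0, 0]
r1 m[X10→φ2] = [0, 0]
r1 m[X10→φ5] = [0, 0]
r2 m[φ0→X0] = [8, 7]
r2 m[φ0→X10] = [8, 7]
r2 m[φ1→X11] = [5, 1]
r2 m[φ1→X10] = [1, 5]
r2 m[φ2→X1] = [5, 3]
r2 m[φ2→X10] = [3, 6]
r2 m[φ3→X1] = [5, 4]
r2 m[φ4→X1] = [1, 0]
r2 m[φ5→X10] = [7, 1]
r2 m[φ6→X1] = [1, 2]
r2 m[φ7→X0] = [9, 4]
r2 m[X0→φ0] = [9, 4]
r2 m[X0→φ7] = [8, 7]
r2 m[X11→φ1] = [0, 0]
r2 m[X1→φ2] = [7, 6]
r2 m[X1→φ3] = [7, 5]
r2 m[X1→φ4] = [11, 9]
r2 m[X1→φ6] = [11, 7]
r2 m[X10→φ0] = [11, 12]
r2 m[X10→φ1] = [18, 14]
r2 m[X10→φ2] = [16, 13]
r2 m[X10→φ5] = [12, 18]
r3 m[φ0→X0] = [19, 19]
r3 m[φ0→X10] = [13, 11]
r3 m[φ1→X11] = [19, 19]
r3 m[φ1→X10] = [1, 5]
r3 m[φ2→X1] = [20, 19]
r3 m[φ2→X10] = [9, 12]
r3 m[φ3→X1] = [5, 4]
r3 m[φ4→X1] = [1, 0]
r3 m[φ5→X10] = [7, 1]
r3 m[φ6→X1] = [1, 2]
r3 m[φ7→X0] = [9, 4]
r3 m[X0→φ0] = [9, 4]
r3 m[X0→φ7] = [8, 7]
r3 m[X11→φ1] = [0, 0]
r3 m[X1→φ2] = [7, 6]
r3 m[X1→φ3] = [7, 5]
r3 m[X1→φ4] = [11, 9]
r3 m[X1→φ6] = [11, 7]
r3 m[X10→φ0] = [11, 12]
r3 m[X10→φ1] = [18, 14]
r3 m[X10→φ2] = [16, 13]
r3 m[X10→φ5] = [12, 18]
r4 m[φ0→X0] = [19, 19]
r4 m[φ0→X10] = [13, 11]
r4 m[φ1→X11] = [19, 19]
r4 m[φ1→X10] = [1, 5]
r4 m[φ2→X1] = [20, 19]
r4 m[φ2→X10] = [9, 12]
r4 m[φ3→X1] = [5, 4]
r4 m[φ4→X1] = [1, 0]
r4 m[φ5→X10] = [7, 1]
r4 m[φ6→X1] = [1, 2]
r4 m[φ7→X0] = [9, 4]
r4 m[X0→φ0] = [9, 4]
r4 m[X0→φ7] = [19, 19]
r4 m[X11→φ1] = [0, 0]
r4 m[X1→φ2] = [7, 6]
r4 m[X1→φ3] = [22, 21]
r4 m[X1→φ4] = [26, 25]
r4 m[X1→φ6] = [26, 23]
r4 m[X10→φ0] = [17, 18]
r4 m[X10→φ1] = [29, 24]
r4 m[X10→φ2] = [21, 17]
r4 m[X10→φ5] = [23, 28]
r5 m[φ0→X0] = [25, 25]
r5 m[φ0→X10] = [13, 11]
r5 m[φ1→X11] = [29, 30]
r5 m[φ1→X10] = [1, 5]
r5 m[φ2→X1] = [24, 23]
r5 m[φ2→X10] = [9, 12]
r5 m[φ3→X1] = [5, 4]
r5 m[φ4→X1] = [1, 0]
r5 m[φ5→X10] = [7, 1]
r5 m[φ6→X1] = [1, 2]
r5 m[φ7→X0] = [9, 4]
r5 m[X0→φ0] = [9, 4]
r5 m[X0→φ7] = [19, 19]
r5 m[X11→φ1] = [0, 0]
r5 m[X1→φ2] = [7, 6]
r5 m[X1→φ3] = [22, 21]
r5 m[X1→φ4] = [26, 25]
r5 m[X1→φ6] = [26, 23]
r5 m[X10→φ0] = [17, 18]
r5 m[X10→φ1] = [29, 24]
r5 m[X10→φ2] = [21, 17]
r5 m[X10→φ5] = [23, 28]
r6 m[φ0→X0] = [25, 25]
r6 m[φ0→X10] = [13, 11]
r6 m[φ1→X11] = [29, 30]
r6 m[φ1→X10] = [1, 5]
r6 m[φ2→X1] = [24, 23]
r6 m[φ2→X10] = [9, 12]
r6 m[φ3→X1] = [5, 4]
r6 m[φ4→X1] = [1, 0]
r6 m[φ5→X10] = [7, 1]
r6 m[φ6→X1] = [1, 2]
r6 m[φ7→X0] = [9, 4]
r6 m[X0→φ0] = [9, 4]
r6 m[X0→φ7] = [25, 25]
r6 m[X11→φ1] = [0, 0]
r6 m[X1→φ2] = [7, 6]
r6 m[X1→φ3] = [26, 25]
r6 m[X1→φ4] = [30, 29]
r6 m[X1→φ6] = [30, 27]
r6 m[X10→φ0] = [17, 18]
r6 m[X10→φ1] = [29, 24]
r6 m[X10→φ2] = [21, 17]
r6 m[X10→φ5] = [23, 28]
r7 m[φ0→X0] = [25, 25]
r7 m[φ0→X10] = [13, 11]
r7 m[φ1→X11] = [29, 30]
r7 m[φ1→X10] = [1, 5]
r7 m[φ2→X1] = [24, 23]
r7 m[φ2→X10] = [9, 12]
r7 m[φ3→X1] = [5, 4]
r7 m[φ4→X1] = [1, 0]
r7 m[φ5→X10] = [7, 1]
r7 m[φ6→X1] = [1, 2]
r7 m[φ7→X0] = [9, 4]
r7 m[X0→φ0] = [9, 4]
r7 m[X0→φ7] = [25, 25]
r7 m[X11→φ1] = [0, 0]
r7 m[X1→φ2] = [7, 6]
r7 m[X1→φ3] = [26, 25]
r7 m[X1→φ4] = [30, 29]
r7 m[X1→φ6] = [30, 27]
r7 m[X10→φ0] = [17, 18]
r7 m[X10→φ1] = [29, 24]
r7 m[X10→φ2] = [21, 17]
r7 m[X10→φ5] = [23, 28]
fixed point reached at round 7
b[X11] = ⊗ incoming = [29, 30]

b[X11] = [29, 30]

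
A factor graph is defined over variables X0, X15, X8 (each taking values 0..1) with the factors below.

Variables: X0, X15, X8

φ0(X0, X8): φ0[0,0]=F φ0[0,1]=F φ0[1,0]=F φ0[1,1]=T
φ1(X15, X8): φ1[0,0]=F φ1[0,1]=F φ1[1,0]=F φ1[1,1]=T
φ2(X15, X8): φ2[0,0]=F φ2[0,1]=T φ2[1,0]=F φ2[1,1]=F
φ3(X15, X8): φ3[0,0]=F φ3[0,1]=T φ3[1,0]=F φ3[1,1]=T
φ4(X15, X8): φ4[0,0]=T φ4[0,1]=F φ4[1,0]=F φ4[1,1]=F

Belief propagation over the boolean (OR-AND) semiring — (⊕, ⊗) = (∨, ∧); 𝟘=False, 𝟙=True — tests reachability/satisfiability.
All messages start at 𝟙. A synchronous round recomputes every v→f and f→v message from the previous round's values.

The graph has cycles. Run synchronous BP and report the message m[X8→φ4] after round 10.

message @ round 10 = [F, F]

init: all messages = 𝟙 over 2 values
r1 m[φ0→X0] = [F, T]
r1 m[φ0→X8] = [F, T]
r1 m[φ1→X15] = [F, T]
r1 m[φ1→X8] = [F, T]
r1 m[φ2→X15] = [T, F]
r1 m[φ2→X8] = [F, T]
r1 m[φ3→X15] = [T, T]
r1 m[φ3→X8] = [F, T]
r1 m[φ4→X15] = [T, F]
r1 m[φ4→X8] = [T, F]
r1 m[X0→φ0] = [T, T]
r1 m[X15→φ1] = [T, T]
r1 m[X15→φ2] = [T, T]
r1 m[X15→φ3] = [T, T]
r1 m[X15→φ4] = [T, T]
r1 m[X8→φ0] = [T, T]
r1 m[X8→φ1] = [T, T]
r1 m[X8→φ2] = [T, T]
r1 m[X8→φ3] = [T, T]
r1 m[X8→φ4] = [T, T]
r2 m[φ0→X0] = [F, T]
r2 m[φ0→X8] = [F, T]
r2 m[φ1→X15] = [F, T]
r2 m[φ1→X8] = [F, T]
r2 m[φ2→X15] = [T, F]
r2 m[φ2→X8] = [F, T]
r2 m[φ3→X15] = [T, T]
r2 m[φ3→X8] = [F, T]
r2 m[φ4→X15] = [T, F]
r2 m[φ4→X8] = [T, F]
r2 m[X0→φ0] = [T, T]
r2 m[X15→φ1] = [T, F]
r2 m[X15→φ2] = [F, F]
r2 m[X15→φ3] = [F, F]
r2 m[X15→φ4] = [F, F]
r2 m[X8→φ0] = [F, F]
r2 m[X8→φ1] = [F, F]
r2 m[X8→φ2] = [F, F]
r2 m[X8→φ3] = [F, F]
r2 m[X8→φ4] = [F, T]
r3 m[φ0→X0] = [F, F]
r3 m[φ0→X8] = [F, T]
r3 m[φ1→X15] = [F, F]
r3 m[φ1→X8] = [F, F]
r3 m[φ2→X15] = [F, F]
r3 m[φ2→X8] = [F, F]
r3 m[φ3→X15] = [F, F]
r3 m[φ3→X8] = [F, F]
r3 m[φ4→X15] = [F, F]
r3 m[φ4→X8] = [F, F]
r3 m[X0→φ0] = [T, T]
r3 m[X15→φ1] = [T, F]
r3 m[X15→φ2] = [F, F]
r3 m[X15→φ3] = [F, F]
r3 m[X15→φ4] = [F, F]
r3 m[X8→φ0] = [F, F]
r3 m[X8→φ1] = [F, F]
r3 m[X8→φ2] = [F, F]
r3 m[X8→φ3] = [F, F]
r3 m[X8→φ4] = [F, T]
r4 m[φ0→X0] = [F, F]
r4 m[φ0→X8] = [F, T]
r4 m[φ1→X15] = [F, F]
r4 m[φ1→X8] = [F, F]
r4 m[φ2→X15] = [F, F]
r4 m[φ2→X8] = [F, F]
r4 m[φ3→X15] = [F, F]
r4 m[φ3→X8] = [F, F]
r4 m[φ4→X15] = [F, F]
r4 m[φ4→X8] = [F, F]
r4 m[X0→φ0] = [T, T]
r4 m[X15→φ1] = [F, F]
r4 m[X15→φ2] = [F, F]
r4 m[X15→φ3] = [F, F]
r4 m[X15→φ4] = [F, F]
r4 m[X8→φ0] = [F, F]
r4 m[X8→φ1] = [F, F]
r4 m[X8→φ2] = [F, F]
r4 m[X8→φ3] = [F, F]
r4 m[X8→φ4] = [F, F]
r5 m[φ0→X0] = [F, F]
r5 m[φ0→X8] = [F, T]
r5 m[φ1→X15] = [F, F]
r5 m[φ1→X8] = [F, F]
r5 m[φ2→X15] = [F, F]
r5 m[φ2→X8] = [F, F]
r5 m[φ3→X15] = [F, F]
r5 m[φ3→X8] = [F, F]
r5 m[φ4→X15] = [F, F]
r5 m[φ4→X8] = [F, F]
r5 m[X0→φ0] = [T, T]
r5 m[X15→φ1] = [F, F]
r5 m[X15→φ2] = [F, F]
r5 m[X15→φ3] = [F, F]
r5 m[X15→φ4] = [F, F]
r5 m[X8→φ0] = [F, F]
r5 m[X8→φ1] = [F, F]
r5 m[X8→φ2] = [F, F]
r5 m[X8→φ3] = [F, F]
r5 m[X8→φ4] = [F, F]
r6 m[φ0→X0] = [F, F]
r6 m[φ0→X8] = [F, T]
r6 m[φ1→X15] = [F, F]
r6 m[φ1→X8] = [F, F]
r6 m[φ2→X15] = [F, F]
r6 m[φ2→X8] = [F, F]
r6 m[φ3→X15] = [F, F]
r6 m[φ3→X8] = [F, F]
r6 m[φ4→X15] = [F, F]
r6 m[φ4→X8] = [F, F]
r6 m[X0→φ0] = [T, T]
r6 m[X15→φ1] = [F, F]
r6 m[X15→φ2] = [F, F]
r6 m[X15→φ3] = [F, F]
r6 m[X15→φ4] = [F, F]
r6 m[X8→φ0] = [F, F]
r6 m[X8→φ1] = [F, F]
r6 m[X8→φ2] = [F, F]
r6 m[X8→φ3] = [F, F]
r6 m[X8→φ4] = [F, F]
r7 m[φ0→X0] = [F, F]
r7 m[φ0→X8] = [F, T]
r7 m[φ1→X15] = [F, F]
r7 m[φ1→X8] = [F, F]
r7 m[φ2→X15] = [F, F]
r7 m[φ2→X8] = [F, F]
r7 m[φ3→X15] = [F, F]
r7 m[φ3→X8] = [F, F]
r7 m[φ4→X15] = [F, F]
r7 m[φ4→X8] = [F, F]
r7 m[X0→φ0] = [T, T]
r7 m[X15→φ1] = [F, F]
r7 m[X15→φ2] = [F, F]
r7 m[X15→φ3] = [F, F]
r7 m[X15→φ4] = [F, F]
r7 m[X8→φ0] = [F, F]
r7 m[X8→φ1] = [F, F]
r7 m[X8→φ2] = [F, F]
r7 m[X8→φ3] = [F, F]
r7 m[X8→φ4] = [F, F]
r8 m[φ0→X0] = [F, F]
r8 m[φ0→X8] = [F, T]
r8 m[φ1→X15] = [F, F]
r8 m[φ1→X8] = [F, F]
r8 m[φ2→X15] = [F, F]
r8 m[φ2→X8] = [F, F]
r8 m[φ3→X15] = [F, F]
r8 m[φ3→X8] = [F, F]
r8 m[φ4→X15] = [F, F]
r8 m[φ4→X8] = [F, F]
r8 m[X0→φ0] = [T, T]
r8 m[X15→φ1] = [F, F]
r8 m[X15→φ2] = [F, F]
r8 m[X15→φ3] = [F, F]
r8 m[X15→φ4] = [F, F]
r8 m[X8→φ0] = [F, F]
r8 m[X8→φ1] = [F, F]
r8 m[X8→φ2] = [F, F]
r8 m[X8→φ3] = [F, F]
r8 m[X8→φ4] = [F, F]
r9 m[φ0→X0] = [F, F]
r9 m[φ0→X8] = [F, T]
r9 m[φ1→X15] = [F, F]
r9 m[φ1→X8] = [F, F]
r9 m[φ2→X15] = [F, F]
r9 m[φ2→X8] = [F, F]
r9 m[φ3→X15] = [F, F]
r9 m[φ3→X8] = [F, F]
r9 m[φ4→X15] = [F, F]
r9 m[φ4→X8] = [F, F]
r9 m[X0→φ0] = [T, T]
r9 m[X15→φ1] = [F, F]
r9 m[X15→φ2] = [F, F]
r9 m[X15→φ3] = [F, F]
r9 m[X15→φ4] = [F, F]
r9 m[X8→φ0] = [F, F]
r9 m[X8→φ1] = [F, F]
r9 m[X8→φ2] = [F, F]
r9 m[X8→φ3] = [F, F]
r9 m[X8→φ4] = [F, F]
r10 m[φ0→X0] = [F, F]
r10 m[φ0→X8] = [F, T]
r10 m[φ1→X15] = [F, F]
r10 m[φ1→X8] = [F, F]
r10 m[φ2→X15] = [F, F]
r10 m[φ2→X8] = [F, F]
r10 m[φ3→X15] = [F, F]
r10 m[φ3→X8] = [F, F]
r10 m[φ4→X15] = [F, F]
r10 m[φ4→X8] = [F, F]
r10 m[X0→φ0] = [T, T]
r10 m[X15→φ1] = [F, F]
r10 m[X15→φ2] = [F, F]
r10 m[X15→φ3] = [F, F]
r10 m[X15→φ4] = [F, F]
r10 m[X8→φ0] = [F, F]
r10 m[X8→φ1] = [F, F]
r10 m[X8→φ2] = [F, F]
r10 m[X8→φ3] = [F, F]
r10 m[X8→φ4] = [F, F]
fixed point reached at round 5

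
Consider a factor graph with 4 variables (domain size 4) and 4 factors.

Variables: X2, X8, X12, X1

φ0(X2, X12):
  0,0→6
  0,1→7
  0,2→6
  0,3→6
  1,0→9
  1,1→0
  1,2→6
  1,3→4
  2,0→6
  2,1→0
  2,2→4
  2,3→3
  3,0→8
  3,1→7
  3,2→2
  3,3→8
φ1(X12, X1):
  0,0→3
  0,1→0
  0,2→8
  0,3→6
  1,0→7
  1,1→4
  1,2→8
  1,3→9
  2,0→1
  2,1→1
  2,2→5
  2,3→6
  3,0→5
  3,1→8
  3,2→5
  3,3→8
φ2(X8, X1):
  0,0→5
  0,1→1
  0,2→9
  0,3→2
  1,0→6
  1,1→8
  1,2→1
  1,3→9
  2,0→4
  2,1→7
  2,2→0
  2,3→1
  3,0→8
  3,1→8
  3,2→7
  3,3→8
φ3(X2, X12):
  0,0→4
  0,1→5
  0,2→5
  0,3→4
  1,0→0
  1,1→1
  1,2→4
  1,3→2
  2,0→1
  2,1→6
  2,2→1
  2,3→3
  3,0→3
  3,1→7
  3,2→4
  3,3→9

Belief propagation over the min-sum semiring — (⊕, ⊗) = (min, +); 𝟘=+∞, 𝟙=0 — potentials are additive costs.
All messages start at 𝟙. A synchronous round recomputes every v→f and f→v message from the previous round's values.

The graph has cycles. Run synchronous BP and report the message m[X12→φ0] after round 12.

message @ round 12 = [13, 18, 15, 19]

init: all messages = 𝟙 over 4 values
r1 m[φ0→X2] = [6, 0, 0, 2]
r1 m[φ0→X12] = [6, 0, 2, 3]
r1 m[φ1→X12] = [0, 4, 1, 5]
r1 m[φ1→X1] = [1, 0, 5, 6]
r1 m[φ2→X8] = [1, 1, 0, 7]
r1 m[φ2→X1] = [4, 1, 0, 1]
r1 m[φ3→X2] = [4, 0, 1, 3]
r1 m[φ3→X12] = [0, 1, 1, 2]
r1 m[X2→φ0] = [0, 0, 0, 0]
r1 m[X2→φ3] = [0, 0, 0, 0]
r1 m[X8→φ2] = [0, 0, 0, 0]
r1 m[X12→φ0] = [0, 0, 0, 0]
r1 m[X12→φ1] = [0, 0, 0, 0]
r1 m[X12→φ3] = [0, 0, 0, 0]
r1 m[X1→φ1] = [0, 0, 0, 0]
r1 m[X1→φ2] = [0, 0, 0, 0]
r2 m[φ0→X2] = [6, 0, 0, 2]
r2 m[φ0→X12] = [6, 0, 2, 3]
r2 m[φ1→X12] = [0, 4, 1, 5]
r2 m[φ1→X1] = [1, 0, 5, 6]
r2 m[φ2→X8] = [1, 1, 0, 7]
r2 m[φ2→X1] = [4, 1, 0, 1]
r2 m[φ3→X2] = [4, 0, 1, 3]
r2 m[φ3→X12] = [0, 1, 1, 2]
r2 m[X2→φ0] = [4, 0, 1, 3]
r2 m[X2→φ3] = [6, 0, 0, 2]
r2 m[X8→φ2] = [0, 0, 0, 0]
r2 m[X12→φ0] = [0, 5, 2, 7]
r2 m[X12→φ1] = [6, 1, 3, 5]
r2 m[X12→φ3] = [6, 4, 3, 8]
r2 m[X1→φ1] = [4, 1, 0, 1]
r2 m[X1→φ2] = [1, 0, 5, 6]
r3 m[φ0→X2] = [6, 5, 5, 4]
r3 m[φ0→X12] = [7, 0, 5, 4]
r3 m[φ1→X12] = [1, 5, 2, 5]
r3 m[φ1→X1] = [4, 4, 8, 9]
r3 m[φ2→X8] = [1, 6, 5, 8]
r3 m[φ2→X1] = [4, 1, 0, 1]
r3 m[φ3→X2] = [8, 5, 4, 7]
r3 m[φ3→X12] = [0, 1, 1, 2]
r3 m[X2→φ0] = [4, 0, 1, 3]
r3 m[X2→φ3] = [6, 0, 0, 2]
r3 m[X8→φ2] = [0, 0, 0, 0]
r3 m[X12→φ0] = [0, 5, 2, 7]
r3 m[X12→φ1] = [6, 1, 3, 5]
r3 m[X12→φ3] = [6, 4, 3, 8]
r3 m[X1→φ1] = [4, 1, 0, 1]
r3 m[X1→φ2] = [1, 0, 5, 6]
r4 m[φ0→X2] = [6, 5, 5, 4]
r4 m[φ0→X12] = [7, 0, 5, 4]
r4 m[φ1→X12] = [1, 5, 2, 5]
r4 m[φ1→X1] = [4, 4, 8, 9]
r4 m[φ2→X8] = [1, 6, 5, 8]
r4 m[φ2→X1] = [4, 1, 0, 1]
r4 m[φ3→X2] = [8, 5, 4, 7]
r4 m[φ3→X12] = [0, 1, 1, 2]
r4 m[X2→φ0] = [8, 5, 4, 7]
r4 m[X2→φ3] = [6, 5, 5, 4]
r4 m[X8→φ2] = [0, 0, 0, 0]
r4 m[X12→φ0] = [1, 6, 3, 7]
r4 m[X12→φ1] = [7, 1, 6, 6]
r4 m[X12→φ3] = [8, 5, 7, 9]
r4 m[X1→φ1] = [4, 1, 0, 1]
r4 m[X1→φ2] = [4, 4, 8, 9]
r5 m[φ0→X2] = [7, 6, 6, 5]
r5 m[φ0→X12] = [10, 4, 8, 7]
r5 m[φ1→X12] = [1, 5, 2, 5]
r5 m[φ1→X1] = [7, 5, 9, 10]
r5 m[φ2→X8] = [5, 9, 8, 12]
r5 m[φ2→X1] = [4, 1, 0, 1]
r5 m[φ3→X2] = [10, 6, 8, 11]
r5 m[φ3→X12] = [5, 6, 6, 7]
r5 m[X2→φ0] = [8, 5, 4, 7]
r5 m[X2→φ3] = [6, 5, 5, 4]
r5 m[X8→φ2] = [0, 0, 0, 0]
r5 m[X12→φ0] = [1, 6, 3, 7]
r5 m[X12→φ1] = [7, 1, 6, 6]
r5 m[X12→φ3] = [8, 5, 7, 9]
r5 m[X1→φ1] = [4, 1, 0, 1]
r5 m[X1→φ2] = [4, 4, 8, 9]
r6 m[φ0→X2] = [7, 6, 6, 5]
r6 m[φ0→X12] = [10, 4, 8, 7]
r6 m[φ1→X12] = [1, 5, 2, 5]
r6 m[φ1→X1] = [7, 5, 9, 10]
r6 m[φ2→X8] = [5, 9, 8, 12]
r6 m[φ2→X1] = [4, 1, 0, 1]
r6 m[φ3→X2] = [10, 6, 8, 11]
r6 m[φ3→X12] = [5, 6, 6, 7]
r6 m[X2→φ0] = [10, 6, 8, 11]
r6 m[X2→φ3] = [7, 6, 6, 5]
r6 m[X8→φ2] = [0, 0, 0, 0]
r6 m[X12→φ0] = [6, 11, 8, 12]
r6 m[X12→φ1] = [15, 10, 14, 14]
r6 m[X12→φ3] = [11, 9, 10, 12]
r6 m[X1→φ1] = [4, 1, 0, 1]
r6 m[X1→φ2] = [7, 5, 9, 10]
r7 m[φ0→X2] = [12, 11, 11, 10]
r7 m[φ0→X12] = [14, 6, 12, 10]
r7 m[φ1→X12] = [1, 5, 2, 5]
r7 m[φ1→X1] = [15, 14, 18, 19]
r7 m[φ2→X8] = [6, 10, 9, 13]
r7 m[φ2→X1] = [4, 1, 0, 1]
r7 m[φ3→X2] = [14, 10, 11, 14]
r7 m[φ3→X12] = [6, 7, 7, 8]
r7 m[X2→φ0] = [10, 6, 8, 11]
r7 m[X2→φ3] = [7, 6, 6, 5]
r7 m[X8→φ2] = [0, 0, 0, 0]
r7 m[X12→φ0] = [6, 11, 8, 12]
r7 m[X12→φ1] = [15, 10, 14, 14]
r7 m[X12→φ3] = [11, 9, 10, 12]
r7 m[X1→φ1] = [4, 1, 0, 1]
r7 m[X1→φ2] = [7, 5, 9, 10]
r8 m[φ0→X2] = [12, 11, 11, 10]
r8 m[φ0→X12] = [14, 6, 12, 10]
r8 m[φ1→X12] = [1, 5, 2, 5]
r8 m[φ1→X1] = [15, 14, 18, 19]
r8 m[φ2→X8] = [6, 10, 9, 13]
r8 m[φ2→X1] = [4, 1, 0, 1]
r8 m[φ3→X2] = [14, 10, 11, 14]
r8 m[φ3→X12] = [6, 7, 7, 8]
r8 m[X2→φ0] = [14, 10, 11, 14]
r8 m[X2→φ3] = [12, 11, 11, 10]
r8 m[X8→φ2] = [0, 0, 0, 0]
r8 m[X12→φ0] = [7, 12, 9, 13]
r8 m[X12→φ1] = [20, 13, 19, 18]
r8 m[X12→φ3] = [15, 11, 14, 15]
r8 m[X1→φ1] = [4, 1, 0, 1]
r8 m[X1→φ2] = [15, 14, 18, 19]
r9 m[φ0→X2] = [13, 12, 12, 11]
r9 m[φ0→X12] = [17, 10, 15, 14]
r9 m[φ1→X12] = [1, 5, 2, 5]
r9 m[φ1→X1] = [20, 17, 21, 22]
r9 m[φ2→X8] = [15, 19, 18, 22]
r9 m[φ2→X1] = [4, 1, 0, 1]
r9 m[φ3→X2] = [16, 12, 15, 18]
r9 m[φ3→X12] = [11, 12, 12, 13]
r9 m[X2→φ0] = [14, 10, 11, 14]
r9 m[X2→φ3] = [12, 11, 11, 10]
r9 m[X8→φ2] = [0, 0, 0, 0]
r9 m[X12→φ0] = [7, 12, 9, 13]
r9 m[X12→φ1] = [20, 13, 19, 18]
r9 m[X12→φ3] = [15, 11, 14, 15]
r9 m[X1→φ1] = [4, 1, 0, 1]
r9 m[X1→φ2] = [15, 14, 18, 19]
r10 m[φ0→X2] = [13, 12, 12, 11]
r10 m[φ0→X12] = [17, 10, 15, 14]
r10 m[φ1→X12] = [1, 5, 2, 5]
r10 m[φ1→X1] = [20, 17, 21, 22]
r10 m[φ2→X8] = [15, 19, 18, 22]
r10 m[φ2→X1] = [4, 1, 0, 1]
r10 m[φ3→X2] = [16, 12, 15, 18]
r10 m[φ3→X12] = [11, 12, 12, 13]
r10 m[X2→φ0] = [16, 12, 15, 18]
r10 m[X2→φ3] = [13, 12, 12, 11]
r10 m[X8→φ2] = [0, 0, 0, 0]
r10 m[X12→φ0] = [12, 17, 14, 18]
r10 m[X12→φ1] = [28, 22, 27, 27]
r10 m[X12→φ3] = [18, 15, 17, 19]
r10 m[X1→φ1] = [4, 1, 0, 1]
r10 m[X1→φ2] = [20, 17, 21, 22]
r11 m[φ0→X2] = [18, 17, 17, 16]
r11 m[φ0→X12] = [21, 12, 18, 16]
r11 m[φ1→X12] = [1, 5, 2, 5]
r11 m[φ1→X1] = [28, 26, 30, 31]
r11 m[φ2→X8] = [18, 22, 21, 25]
r11 m[φ2→X1] = [4, 1, 0, 1]
r11 m[φ3→X2] = [20, 16, 18, 21]
r11 m[φ3→X12] = [12, 13, 13, 14]
r11 m[X2→φ0] = [16, 12, 15, 18]
r11 m[X2→φ3] = [13, 12, 12, 11]
r11 m[X8→φ2] = [0, 0, 0, 0]
r11 m[X12→φ0] = [12, 17, 14, 18]
r11 m[X12→φ1] = [28, 22, 27, 27]
r11 m[X12→φ3] = [18, 15, 17, 19]
r11 m[X1→φ1] = [4, 1, 0, 1]
r11 m[X1→φ2] = [20, 17, 21, 22]
r12 m[φ0→X2] = [18, 17, 17, 16]
r12 m[φ0→X12] = [21, 12, 18, 16]
r12 m[φ1→X12] = [1, 5, 2, 5]
r12 m[φ1→X1] = [28, 26, 30, 31]
r12 m[φ2→X8] = [18, 22, 21, 25]
r12 m[φ2→X1] = [4, 1, 0, 1]
r12 m[φ3→X2] = [20, 16, 18, 21]
r12 m[φ3→X12] = [12, 13, 13, 14]
r12 m[X2→φ0] = [20, 16, 18, 21]
r12 m[X2→φ3] = [18, 17, 17, 16]
r12 m[X8→φ2] = [0, 0, 0, 0]
r12 m[X12→φ0] = [13, 18, 15, 19]
r12 m[X12→φ1] = [33, 25, 31, 30]
r12 m[X12→φ3] = [22, 17, 20, 21]
r12 m[X1→φ1] = [4, 1, 0, 1]
r12 m[X1→φ2] = [28, 26, 30, 31]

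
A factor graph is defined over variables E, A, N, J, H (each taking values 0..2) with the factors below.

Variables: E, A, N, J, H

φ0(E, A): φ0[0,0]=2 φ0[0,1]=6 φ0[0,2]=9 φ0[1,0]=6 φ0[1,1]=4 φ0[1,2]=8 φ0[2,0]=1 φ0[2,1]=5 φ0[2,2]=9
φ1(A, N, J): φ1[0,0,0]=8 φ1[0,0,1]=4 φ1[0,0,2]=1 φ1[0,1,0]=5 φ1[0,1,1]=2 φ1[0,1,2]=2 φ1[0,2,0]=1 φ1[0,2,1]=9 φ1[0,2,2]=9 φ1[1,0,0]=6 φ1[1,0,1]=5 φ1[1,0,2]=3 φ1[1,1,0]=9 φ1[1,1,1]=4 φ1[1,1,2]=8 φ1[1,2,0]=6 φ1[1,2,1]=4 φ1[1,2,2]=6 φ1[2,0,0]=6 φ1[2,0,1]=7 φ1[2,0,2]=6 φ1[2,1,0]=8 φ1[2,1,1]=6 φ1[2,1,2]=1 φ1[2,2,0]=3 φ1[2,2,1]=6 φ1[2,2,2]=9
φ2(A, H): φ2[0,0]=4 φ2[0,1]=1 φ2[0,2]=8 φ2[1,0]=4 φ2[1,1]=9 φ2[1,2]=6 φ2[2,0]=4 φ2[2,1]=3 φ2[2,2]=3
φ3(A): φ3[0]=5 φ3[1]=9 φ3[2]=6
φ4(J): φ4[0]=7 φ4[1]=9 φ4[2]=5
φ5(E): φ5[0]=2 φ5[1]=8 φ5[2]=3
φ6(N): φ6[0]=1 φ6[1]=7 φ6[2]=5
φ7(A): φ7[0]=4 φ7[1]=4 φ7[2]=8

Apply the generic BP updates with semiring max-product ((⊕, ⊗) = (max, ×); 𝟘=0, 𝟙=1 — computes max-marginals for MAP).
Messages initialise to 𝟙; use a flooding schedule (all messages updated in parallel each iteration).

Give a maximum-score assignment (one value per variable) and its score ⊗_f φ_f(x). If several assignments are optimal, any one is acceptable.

init: all messages = 𝟙 over 3 values
r1 m[φ0→E] = [9, 8, 9]
r1 m[φ0→A] = [6, 6, 9]
r1 m[φ1→A] = [9, 9, 9]
r1 m[φ1→N] = [8, 9, 9]
r1 m[φ1→J] = [9, 9, 9]
r1 m[φ2→A] = [8, 9, 4]
r1 m[φ2→H] = [4, 9, 8]
r1 m[φ3→A] = [5, 9, 6]
r1 m[φ4→J] = [7, 9, 5]
r1 m[φ5→E] = [2, 8, 3]
r1 m[φ6→N] = [1, 7, 5]
r1 m[φ7→A] = [4, 4, 8]
r1 m[E→φ0] = [1, 1, 1]
r1 m[E→φ5] = [1, 1, 1]
r1 m[A→φ0] = [1, 1, 1]
r1 m[A→φ1] = [1, 1, 1]
r1 m[A→φ2] = [1, 1, 1]
r1 m[A→φ3] = [1, 1, 1]
r1 m[A→φ7] = [1, 1, 1]
r1 m[N→φ1] = [1, 1, 1]
r1 m[N→φ6] = [1, 1, 1]
r1 m[J→φ1] = [1, 1, 1]
r1 m[J→φ4] = [1, 1, 1]
r1 m[H→φ2] = [1, 1, 1]
r2 m[φ0→E] = [9, 8, 9]
r2 m[φ0→A] = [6, 6, 9]
r2 m[φ1→A] = [9, 9, 9]
r2 m[φ1→N] = [8, 9, 9]
r2 m[φ1→J] = [9, 9, 9]
r2 m[φ2→A] = [8, 9, 4]
r2 m[φ2→H] = [4, 9, 8]
r2 m[φ3→A] = [5, 9, 6]
r2 m[φ4→J] = [7, 9, 5]
r2 m[φ5→E] = [2, 8, 3]
r2 m[φ6→N] = [1, 7, 5]
r2 m[φ7→A] = [4, 4, 8]
r2 m[E→φ0] = [2, 8, 3]
r2 m[E→φ5] = [9, 8, 9]
r2 m[A→φ0] = [1440, 2916, 1728]
r2 m[A→φ1] = [960, 1944, 1728]
r2 m[A→φ2] = [1080, 1944, 3888]
r2 m[A→φ3] = [1728, 1944, 2592]
r2 m[A→φ7] = [2160, 4374, 1944]
r2 m[N→φ1] = [1, 7, 5]
r2 m[N→φ6] = [8, 9, 9]
r2 m[J→φ1] = [7, 9, 5]
r2 m[J→φ4] = [9, 9, 9]
r2 m[H→φ2] = [1, 1, 1]
r3 m[φ0→E] = [17496, 13824, 15552]
r3 m[φ0→A] = [48, 32, 64]
r3 m[φ1→A] = [405, 441, 392]
r3 m[φ1→N] = [108864, 122472, 93312]
r3 m[φ1→J] = [122472, 72576, 108864]
r3 m[φ2→A] = [8, 9, 4]
r3 m[φ2→H] = [15552, 17496, 11664]
r3 m[φ3→A] = [5, 9, 6]
r3 m[φ4→J] = [7, 9, 5]
r3 m[φ5→E] = [2, 8, 3]
r3 m[φ6→N] = [1, 7, 5]
r3 m[φ7→A] = [4, 4, 8]
r3 m[E→φ0] = [2, 8, 3]
r3 m[E→φ5] = [9, 8, 9]
r3 m[A→φ0] = [1440, 2916, 1728]
r3 m[A→φ1] = [960, 1944, 1728]
r3 m[A→φ2] = [1080, 1944, 3888]
r3 m[A→φ3] = [1728, 1944, 2592]
r3 m[A→φ7] = [2160, 4374, 1944]
r3 m[N→φ1] = [1, 7, 5]
r3 m[N→φ6] = [8, 9, 9]
r3 m[J→φ1] = [7, 9, 5]
r3 m[J→φ4] = [9, 9, 9]
r3 m[H→φ2] = [1, 1, 1]
r4 m[φ0→E] = [17496, 13824, 15552]
r4 m[φ0→A] = [48, 32, 64]
r4 m[φ1→A] = [405, 441, 392]
r4 m[φ1→N] = [108864, 122472, 93312]
r4 m[φ1→J] = [122472, 72576, 108864]
r4 m[φ2→A] = [8, 9, 4]
r4 m[φ2→H] = [15552, 17496, 11664]
r4 m[φ3→A] = [5, 9, 6]
r4 m[φ4→J] = [7, 9, 5]
r4 m[φ5→E] = [2, 8, 3]
r4 m[φ6→N] = [1, 7, 5]
r4 m[φ7→A] = [4, 4, 8]
r4 m[E→φ0] = [2, 8, 3]
r4 m[E→φ5] = [17496, 13824, 15552]
r4 m[A→φ0] = [64800, 142884, 75264]
r4 m[A→φ1] = [7680, 10368, 12288]
r4 m[A→φ2] = [388800, 508032, 1204224]
r4 m[A→φ3] = [622080, 508032, 802816]
r4 m[A→φ7] = [777600, 1143072, 602112]
r4 m[N→φ1] = [1, 7, 5]
r4 m[N→φ6] = [108864, 122472, 93312]
r4 m[J→φ1] = [7, 9, 5]
r4 m[J→φ4] = [122472, 72576, 108864]
r4 m[H→φ2] = [1, 1, 1]
r5 m[φ0→E] = [857304, 602112, 714420]
r5 m[φ0→A] = [48, 32, 64]
r5 m[φ1→A] = [405, 441, 392]
r5 m[φ1→N] = [774144, 688128, 663552]
r5 m[φ1→J] = [688128, 516096, 580608]
r5 m[φ2→A] = [8, 9, 4]
r5 m[φ2→H] = [4816896, 4572288, 3612672]
r5 m[φ3→A] = [5, 9, 6]
r5 m[φ4→J] = [7, 9, 5]
r5 m[φ5→E] = [2, 8, 3]
r5 m[φ6→N] = [1, 7, 5]
r5 m[φ7→A] = [4, 4, 8]
r5 m[E→φ0] = [2, 8, 3]
r5 m[E→φ5] = [17496, 13824, 15552]
r5 m[A→φ0] = [64800, 142884, 75264]
r5 m[A→φ1] = [7680, 10368, 12288]
r5 m[A→φ2] = [388800, 508032, 1204224]
r5 m[A→φ3] = [622080, 508032, 802816]
r5 m[A→φ7] = [777600, 1143072, 602112]
r5 m[N→φ1] = [1, 7, 5]
r5 m[N→φ6] = [108864, 122472, 93312]
r5 m[J→φ1] = [7, 9, 5]
r5 m[J→φ4] = [122472, 72576, 108864]
r5 m[H→φ2] = [1, 1, 1]
r6 m[φ0→E] = [857304, 602112, 714420]
r6 m[φ0→A] = [48, 32, 64]
r6 m[φ1→A] = [405, 441, 392]
r6 m[φ1→N] = [774144, 688128, 663552]
r6 m[φ1→J] = [688128, 516096, 580608]
r6 m[φ2→A] = [8, 9, 4]
r6 m[φ2→H] = [4816896, 4572288, 3612672]
r6 m[φ3→A] = [5, 9, 6]
r6 m[φ4→J] = [7, 9, 5]
r6 m[φ5→E] = [2, 8, 3]
r6 m[φ6→N] = [1, 7, 5]
r6 m[φ7→A] = [4, 4, 8]
r6 m[E→φ0] = [2, 8, 3]
r6 m[E→φ5] = [857304, 602112, 714420]
r6 m[A→φ0] = [64800, 142884, 75264]
r6 m[A→φ1] = [7680, 10368, 12288]
r6 m[A→φ2] = [388800, 508032, 1204224]
r6 m[A→φ3] = [622080, 508032, 802816]
r6 m[A→φ7] = [777600, 1143072, 602112]
r6 m[N→φ1] = [1, 7, 5]
r6 m[N→φ6] = [774144, 688128, 663552]
r6 m[J→φ1] = [7, 9, 5]
r6 m[J→φ4] = [688128, 516096, 580608]
r6 m[H→φ2] = [1, 1, 1]
r7 m[φ0→E] = [857304, 602112, 714420]
r7 m[φ0→A] = [48, 32, 64]
r7 m[φ1→A] = [405, 441, 392]
r7 m[φ1→N] = [774144, 688128, 663552]
r7 m[φ1→J] = [688128, 516096, 580608]
r7 m[φ2→A] = [8, 9, 4]
r7 m[φ2→H] = [4816896, 4572288, 3612672]
r7 m[φ3→A] = [5, 9, 6]
r7 m[φ4→J] = [7, 9, 5]
r7 m[φ5→E] = [2, 8, 3]
r7 m[φ6→N] = [1, 7, 5]
r7 m[φ7→A] = [4, 4, 8]
r7 m[E→φ0] = [2, 8, 3]
r7 m[E→φ5] = [857304, 602112, 714420]
r7 m[A→φ0] = [64800, 142884, 75264]
r7 m[A→φ1] = [7680, 10368, 12288]
r7 m[A→φ2] = [388800, 508032, 1204224]
r7 m[A→φ3] = [622080, 508032, 802816]
r7 m[A→φ7] = [777600, 1143072, 602112]
r7 m[N→φ1] = [1, 7, 5]
r7 m[N→φ6] = [774144, 688128, 663552]
r7 m[J→φ1] = [7, 9, 5]
r7 m[J→φ4] = [688128, 516096, 580608]
r7 m[H→φ2] = [1, 1, 1]
fixed point reached at round 7
traceback from E: (E=1, A=2, N=1, J=0, H=0), score=4816896

assignment: (E=1, A=2, N=1, J=0, H=0); score = 4816896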